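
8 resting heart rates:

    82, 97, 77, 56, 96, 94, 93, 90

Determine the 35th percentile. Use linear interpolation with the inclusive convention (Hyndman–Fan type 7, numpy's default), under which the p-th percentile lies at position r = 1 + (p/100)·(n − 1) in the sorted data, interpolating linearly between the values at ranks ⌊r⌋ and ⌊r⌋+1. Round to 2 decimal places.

85.60

Sorted: 56, 77, 82, 90, 93, 94, 96, 97.
n = 8.
r = 1 + (35/100)·(8 − 1) = 1 + 2.45 = 3.45.
Rank 3 is 82 and rank 4 is 90.
Interpolate: 82 + 0.45·(90 − 82) = 82 + 0.45·8 = 85.6.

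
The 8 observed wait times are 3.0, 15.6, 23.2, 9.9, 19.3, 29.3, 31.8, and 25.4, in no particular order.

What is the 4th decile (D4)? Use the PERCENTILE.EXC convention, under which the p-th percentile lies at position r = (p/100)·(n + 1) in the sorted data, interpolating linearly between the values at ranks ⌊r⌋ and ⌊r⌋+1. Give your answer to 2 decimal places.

Sorted: 3.0, 9.9, 15.6, 19.3, 23.2, 25.4, 29.3, 31.8.
n = 8.
r = (40/100)·(8 + 1) = 3.6.
Rank 3 is 15.6 and rank 4 is 19.3.
Interpolate: 15.6 + 0.6·(19.3 − 15.6) = 15.6 + 0.6·3.7 = 17.82.

17.82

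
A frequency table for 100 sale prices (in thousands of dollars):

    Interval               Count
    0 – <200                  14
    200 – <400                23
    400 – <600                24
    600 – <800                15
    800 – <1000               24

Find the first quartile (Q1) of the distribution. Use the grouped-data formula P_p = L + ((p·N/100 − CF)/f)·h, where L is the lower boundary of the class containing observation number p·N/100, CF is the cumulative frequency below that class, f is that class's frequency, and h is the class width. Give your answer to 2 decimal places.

295.65

N = 100; target position k = 25/100 · 100 = 25.
Cumulative frequencies: 14, 37, 61, 76, 100.
Observation 25 falls in the class 200 – <400.
L = 200, CF = 14, f = 23, h = 200.
P25 = 200 + ((25 − 14)/23)·200 = 200 + 95.6522 = 295.652.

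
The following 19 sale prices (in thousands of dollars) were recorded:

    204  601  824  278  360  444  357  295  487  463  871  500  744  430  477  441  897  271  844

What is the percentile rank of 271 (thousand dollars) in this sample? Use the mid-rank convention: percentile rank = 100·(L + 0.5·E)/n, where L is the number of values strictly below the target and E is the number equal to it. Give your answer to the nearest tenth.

7.9

Sorted: 204, 271, 278, 295, 357, 360, 430, 441, 444, 463, 477, 487, 500, 601, 744, 824, 844, 871, 897.
Count below 271: L = 1; count equal: E = 1; n = 19.
Percentile rank = 100·(1 + 0.5·1)/19 = 100·1.5/19 = 7.895.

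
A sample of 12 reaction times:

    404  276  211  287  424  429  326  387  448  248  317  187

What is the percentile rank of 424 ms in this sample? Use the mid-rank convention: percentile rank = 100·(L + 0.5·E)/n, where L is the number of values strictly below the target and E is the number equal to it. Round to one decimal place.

Sorted: 187, 211, 248, 276, 287, 317, 326, 387, 404, 424, 429, 448.
Count below 424: L = 9; count equal: E = 1; n = 12.
Percentile rank = 100·(9 + 0.5·1)/12 = 100·9.5/12 = 79.17.

79.2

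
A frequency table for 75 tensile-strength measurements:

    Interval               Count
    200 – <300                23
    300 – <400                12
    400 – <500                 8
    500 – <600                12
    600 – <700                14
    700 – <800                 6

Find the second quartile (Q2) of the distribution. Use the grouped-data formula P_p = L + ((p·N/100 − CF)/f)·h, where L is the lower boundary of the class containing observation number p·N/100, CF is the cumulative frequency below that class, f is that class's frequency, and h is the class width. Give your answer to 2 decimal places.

431.25

N = 75; target position k = 50/100 · 75 = 37.5.
Cumulative frequencies: 23, 35, 43, 55, 69, 75.
Observation 37.5 falls in the class 400 – <500.
L = 400, CF = 35, f = 8, h = 100.
P50 = 400 + ((37.5 − 35)/8)·100 = 400 + 31.25 = 431.25.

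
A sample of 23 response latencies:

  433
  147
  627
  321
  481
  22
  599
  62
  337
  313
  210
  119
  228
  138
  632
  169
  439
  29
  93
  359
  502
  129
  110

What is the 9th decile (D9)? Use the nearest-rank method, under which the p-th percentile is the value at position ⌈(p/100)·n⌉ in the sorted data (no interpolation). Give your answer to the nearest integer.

599

Sorted: 22, 29, 62, 93, 110, 119, 129, 138, 147, 169, 210, 228, 313, 321, 337, 359, 433, 439, 481, 502, 599, 627, 632.
n = 23.
Position = ⌈90/100 · 23⌉ = ⌈20.7⌉ = 21.
The value at rank 21 is 599.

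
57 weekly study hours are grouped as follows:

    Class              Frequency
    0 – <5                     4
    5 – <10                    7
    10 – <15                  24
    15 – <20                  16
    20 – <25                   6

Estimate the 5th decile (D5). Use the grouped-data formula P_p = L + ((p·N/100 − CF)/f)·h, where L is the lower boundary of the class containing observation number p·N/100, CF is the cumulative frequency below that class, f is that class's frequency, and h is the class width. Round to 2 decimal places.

13.65

N = 57; target position k = 50/100 · 57 = 28.5.
Cumulative frequencies: 4, 11, 35, 51, 57.
Observation 28.5 falls in the class 10 – <15.
L = 10, CF = 11, f = 24, h = 5.
P50 = 10 + ((28.5 − 11)/24)·5 = 10 + 3.64583 = 13.6458.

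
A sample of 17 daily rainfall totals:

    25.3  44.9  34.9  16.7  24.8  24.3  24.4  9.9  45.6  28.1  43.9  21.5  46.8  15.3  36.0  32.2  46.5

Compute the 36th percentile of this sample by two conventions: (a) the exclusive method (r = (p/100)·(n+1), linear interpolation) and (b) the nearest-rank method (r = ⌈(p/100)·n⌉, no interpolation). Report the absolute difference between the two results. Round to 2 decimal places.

Sorted: 9.9, 15.3, 16.7, 21.5, 24.3, 24.4, 24.8, 25.3, 28.1, 32.2, 34.9, 36.0, 43.9, 44.9, 45.6, 46.5, 46.8.
n = 17.
(a) r = 6.48; between ranks 6 (24.4) and 7 (24.8): 24.592.
(b) the nearest-rank method: rank 7 → 24.8.
|24.592 − 24.8| = 0.208.

0.21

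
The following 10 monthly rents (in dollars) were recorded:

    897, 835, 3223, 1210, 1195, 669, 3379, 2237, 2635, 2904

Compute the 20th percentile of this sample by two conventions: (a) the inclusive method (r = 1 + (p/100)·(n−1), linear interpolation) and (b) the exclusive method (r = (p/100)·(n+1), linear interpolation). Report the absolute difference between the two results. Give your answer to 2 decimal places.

Sorted: 669, 835, 897, 1195, 1210, 2237, 2635, 2904, 3223, 3379.
n = 10.
(a) r = 2.8; between ranks 2 (835) and 3 (897): 884.6.
(b) r = 2.2; between ranks 2 (835) and 3 (897): 847.4.
|884.6 − 847.4| = 37.2.

37.20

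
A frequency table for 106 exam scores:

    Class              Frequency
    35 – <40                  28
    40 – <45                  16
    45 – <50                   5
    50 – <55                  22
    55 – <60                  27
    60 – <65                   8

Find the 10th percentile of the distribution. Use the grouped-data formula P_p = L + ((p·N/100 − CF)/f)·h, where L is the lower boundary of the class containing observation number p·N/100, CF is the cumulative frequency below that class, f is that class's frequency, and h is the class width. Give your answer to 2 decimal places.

N = 106; target position k = 10/100 · 106 = 10.6.
Cumulative frequencies: 28, 44, 49, 71, 98, 106.
Observation 10.6 falls in the class 35 – <40.
L = 35, CF = 0, f = 28, h = 5.
P10 = 35 + ((10.6 − 0)/28)·5 = 35 + 1.89286 = 36.8929.

36.89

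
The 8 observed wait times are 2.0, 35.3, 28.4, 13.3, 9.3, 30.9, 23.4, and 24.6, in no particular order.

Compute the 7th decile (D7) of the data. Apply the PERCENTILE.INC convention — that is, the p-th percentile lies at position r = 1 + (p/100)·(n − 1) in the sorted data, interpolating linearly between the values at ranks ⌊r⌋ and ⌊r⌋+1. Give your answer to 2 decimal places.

28.02

Sorted: 2.0, 9.3, 13.3, 23.4, 24.6, 28.4, 30.9, 35.3.
n = 8.
r = 1 + (70/100)·(8 − 1) = 1 + 4.9 = 5.9.
Rank 5 is 24.6 and rank 6 is 28.4.
Interpolate: 24.6 + 0.9·(28.4 − 24.6) = 24.6 + 0.9·3.8 = 28.02.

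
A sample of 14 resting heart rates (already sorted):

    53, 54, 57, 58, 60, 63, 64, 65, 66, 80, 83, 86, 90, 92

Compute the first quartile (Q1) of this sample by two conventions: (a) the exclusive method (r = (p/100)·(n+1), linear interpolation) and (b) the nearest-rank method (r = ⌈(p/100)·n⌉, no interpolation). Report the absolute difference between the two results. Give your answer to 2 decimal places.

0.25

n = 14.
(a) r = 3.75; between ranks 3 (57) and 4 (58): 57.75.
(b) the nearest-rank method: rank 4 → 58.
|57.75 − 58| = 0.25.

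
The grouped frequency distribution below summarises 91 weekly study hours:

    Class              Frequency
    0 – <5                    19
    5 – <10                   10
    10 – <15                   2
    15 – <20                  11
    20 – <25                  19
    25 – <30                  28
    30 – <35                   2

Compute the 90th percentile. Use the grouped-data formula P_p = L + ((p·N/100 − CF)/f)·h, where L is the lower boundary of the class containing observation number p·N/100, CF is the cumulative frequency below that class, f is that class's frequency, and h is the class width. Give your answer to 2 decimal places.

N = 91; target position k = 90/100 · 91 = 81.9.
Cumulative frequencies: 19, 29, 31, 42, 61, 89, 91.
Observation 81.9 falls in the class 25 – <30.
L = 25, CF = 61, f = 28, h = 5.
P90 = 25 + ((81.9 − 61)/28)·5 = 25 + 3.73214 = 28.7321.

28.73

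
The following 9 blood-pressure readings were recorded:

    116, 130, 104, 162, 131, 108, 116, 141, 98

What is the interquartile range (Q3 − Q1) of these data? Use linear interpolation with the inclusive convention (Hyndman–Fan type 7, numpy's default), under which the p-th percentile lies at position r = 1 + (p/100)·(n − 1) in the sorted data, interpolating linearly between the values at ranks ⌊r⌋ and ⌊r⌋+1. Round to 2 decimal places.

23.00

Sorted: 98, 104, 108, 116, 116, 130, 131, 141, 162.
n = 9.
P25: r = 3 (integer) → 108.
P75: r = 7 (integer) → 131.
Difference: 131 − 108 = 23.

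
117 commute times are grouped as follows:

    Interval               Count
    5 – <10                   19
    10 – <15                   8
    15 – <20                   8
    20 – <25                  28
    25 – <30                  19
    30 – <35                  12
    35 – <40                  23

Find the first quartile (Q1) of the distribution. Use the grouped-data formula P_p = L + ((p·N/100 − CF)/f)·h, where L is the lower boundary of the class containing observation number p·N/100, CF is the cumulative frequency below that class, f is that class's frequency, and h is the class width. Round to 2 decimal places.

N = 117; target position k = 25/100 · 117 = 29.25.
Cumulative frequencies: 19, 27, 35, 63, 82, 94, 117.
Observation 29.25 falls in the class 15 – <20.
L = 15, CF = 27, f = 8, h = 5.
P25 = 15 + ((29.25 − 27)/8)·5 = 15 + 1.40625 = 16.4062.

16.41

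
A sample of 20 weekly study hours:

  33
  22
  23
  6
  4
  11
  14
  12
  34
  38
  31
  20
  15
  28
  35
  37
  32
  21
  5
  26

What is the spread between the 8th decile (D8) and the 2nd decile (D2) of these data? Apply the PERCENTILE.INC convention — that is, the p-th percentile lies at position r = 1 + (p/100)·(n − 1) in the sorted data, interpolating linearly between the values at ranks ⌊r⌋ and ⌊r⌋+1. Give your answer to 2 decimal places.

Sorted: 4, 5, 6, 11, 12, 14, 15, 20, 21, 22, 23, 26, 28, 31, 32, 33, 34, 35, 37, 38.
n = 20.
P20: r = 4.8; ranks 4–5 are 11, 12; interpolating gives 11.8.
P80: r = 16.2; ranks 16–17 are 33, 34; interpolating gives 33.2.
Difference: 33.2 − 11.8 = 21.4.

21.40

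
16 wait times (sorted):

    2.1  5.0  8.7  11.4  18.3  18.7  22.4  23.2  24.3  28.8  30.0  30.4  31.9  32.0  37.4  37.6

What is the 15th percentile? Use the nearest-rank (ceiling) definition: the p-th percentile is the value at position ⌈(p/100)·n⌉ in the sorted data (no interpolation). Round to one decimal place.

8.7

n = 16.
Position = ⌈15/100 · 16⌉ = ⌈2.4⌉ = 3.
The value at rank 3 is 8.7.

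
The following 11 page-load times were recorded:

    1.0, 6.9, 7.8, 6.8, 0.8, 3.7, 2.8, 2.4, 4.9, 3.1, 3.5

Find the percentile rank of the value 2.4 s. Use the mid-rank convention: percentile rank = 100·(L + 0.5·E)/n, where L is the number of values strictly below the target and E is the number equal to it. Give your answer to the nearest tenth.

22.7

Sorted: 0.8, 1.0, 2.4, 2.8, 3.1, 3.5, 3.7, 4.9, 6.8, 6.9, 7.8.
Count below 2.4: L = 2; count equal: E = 1; n = 11.
Percentile rank = 100·(2 + 0.5·1)/11 = 100·2.5/11 = 22.73.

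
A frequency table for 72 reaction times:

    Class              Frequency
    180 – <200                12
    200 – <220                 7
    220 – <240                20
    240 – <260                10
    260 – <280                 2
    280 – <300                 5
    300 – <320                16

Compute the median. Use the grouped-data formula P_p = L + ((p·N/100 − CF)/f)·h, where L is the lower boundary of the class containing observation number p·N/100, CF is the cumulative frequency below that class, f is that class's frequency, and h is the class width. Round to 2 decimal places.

237.00

N = 72; target position k = 50/100 · 72 = 36.
Cumulative frequencies: 12, 19, 39, 49, 51, 56, 72.
Observation 36 falls in the class 220 – <240.
L = 220, CF = 19, f = 20, h = 20.
P50 = 220 + ((36 − 19)/20)·20 = 220 + 17 = 237.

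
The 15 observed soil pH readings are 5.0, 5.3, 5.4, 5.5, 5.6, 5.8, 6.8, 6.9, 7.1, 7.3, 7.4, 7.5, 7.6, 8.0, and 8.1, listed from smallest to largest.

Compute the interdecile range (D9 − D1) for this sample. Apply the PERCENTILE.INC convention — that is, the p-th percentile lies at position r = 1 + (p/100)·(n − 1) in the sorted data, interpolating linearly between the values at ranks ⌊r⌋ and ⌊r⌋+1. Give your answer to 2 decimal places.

2.50

n = 15.
P10: r = 2.4; ranks 2–3 are 5.3, 5.4; interpolating gives 5.34.
P90: r = 13.6; ranks 13–14 are 7.6, 8.0; interpolating gives 7.84.
Difference: 7.84 − 5.34 = 2.5.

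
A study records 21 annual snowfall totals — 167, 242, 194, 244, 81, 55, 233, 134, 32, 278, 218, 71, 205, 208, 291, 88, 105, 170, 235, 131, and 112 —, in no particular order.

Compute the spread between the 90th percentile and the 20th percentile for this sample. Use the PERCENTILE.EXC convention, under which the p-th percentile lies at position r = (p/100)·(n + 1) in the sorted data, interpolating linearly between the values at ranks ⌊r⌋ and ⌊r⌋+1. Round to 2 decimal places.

Sorted: 32, 55, 71, 81, 88, 105, 112, 131, 134, 167, 170, 194, 205, 208, 218, 233, 235, 242, 244, 278, 291.
n = 21.
P20: r = 4.4; ranks 4–5 are 81, 88; interpolating gives 83.8.
P90: r = 19.8; ranks 19–20 are 244, 278; interpolating gives 271.2.
Difference: 271.2 − 83.8 = 187.4.

187.40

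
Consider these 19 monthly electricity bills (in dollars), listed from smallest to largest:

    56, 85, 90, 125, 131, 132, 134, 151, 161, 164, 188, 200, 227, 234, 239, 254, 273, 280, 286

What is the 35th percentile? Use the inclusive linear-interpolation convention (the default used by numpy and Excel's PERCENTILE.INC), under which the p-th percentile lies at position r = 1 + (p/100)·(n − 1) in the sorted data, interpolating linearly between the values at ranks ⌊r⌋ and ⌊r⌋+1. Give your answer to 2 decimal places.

n = 19.
r = 1 + (35/100)·(19 − 1) = 1 + 6.3 = 7.3.
Rank 7 is 134 and rank 8 is 151.
Interpolate: 134 + 0.3·(151 − 134) = 134 + 0.3·17 = 139.1.

139.10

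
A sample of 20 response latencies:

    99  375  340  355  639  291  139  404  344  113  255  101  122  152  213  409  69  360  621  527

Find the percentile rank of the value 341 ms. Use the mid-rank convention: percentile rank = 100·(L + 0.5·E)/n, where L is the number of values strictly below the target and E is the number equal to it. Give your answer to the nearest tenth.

Sorted: 69, 99, 101, 113, 122, 139, 152, 213, 255, 291, 340, 344, 355, 360, 375, 404, 409, 527, 621, 639.
Count below 341: L = 11; count equal: E = 0; n = 20.
Percentile rank = 100·(11 + 0.5·0)/20 = 100·11/20 = 55.

55.0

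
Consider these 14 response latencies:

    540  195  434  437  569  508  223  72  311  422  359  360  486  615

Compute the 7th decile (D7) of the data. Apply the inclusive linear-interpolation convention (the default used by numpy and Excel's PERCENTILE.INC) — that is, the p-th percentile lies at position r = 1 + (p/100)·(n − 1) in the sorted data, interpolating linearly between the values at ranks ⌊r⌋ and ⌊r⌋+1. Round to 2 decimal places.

488.20

Sorted: 72, 195, 223, 311, 359, 360, 422, 434, 437, 486, 508, 540, 569, 615.
n = 14.
r = 1 + (70/100)·(14 − 1) = 1 + 9.1 = 10.1.
Rank 10 is 486 and rank 11 is 508.
Interpolate: 486 + 0.1·(508 − 486) = 486 + 0.1·22 = 488.2.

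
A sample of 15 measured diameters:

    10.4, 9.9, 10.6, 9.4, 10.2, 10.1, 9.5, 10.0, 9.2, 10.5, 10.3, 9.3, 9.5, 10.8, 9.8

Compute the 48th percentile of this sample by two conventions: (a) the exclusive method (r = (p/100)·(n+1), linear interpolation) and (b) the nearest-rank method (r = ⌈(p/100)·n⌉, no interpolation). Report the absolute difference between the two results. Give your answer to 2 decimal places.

Sorted: 9.2, 9.3, 9.4, 9.5, 9.5, 9.8, 9.9, 10.0, 10.1, 10.2, 10.3, 10.4, 10.5, 10.6, 10.8.
n = 15.
(a) r = 7.68; between ranks 7 (9.9) and 8 (10.0): 9.968.
(b) the nearest-rank method: rank 8 → 10.
|9.968 − 10| = 0.032.

0.03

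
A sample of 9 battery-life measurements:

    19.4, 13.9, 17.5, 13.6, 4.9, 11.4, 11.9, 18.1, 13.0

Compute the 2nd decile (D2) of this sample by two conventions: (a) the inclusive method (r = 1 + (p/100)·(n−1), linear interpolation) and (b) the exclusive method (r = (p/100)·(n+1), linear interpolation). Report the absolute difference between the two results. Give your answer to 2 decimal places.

Sorted: 4.9, 11.4, 11.9, 13.0, 13.6, 13.9, 17.5, 18.1, 19.4.
n = 9.
(a) r = 2.6; between ranks 2 (11.4) and 3 (11.9): 11.7.
(b) r = 2 → value at rank 2 = 11.4.
|11.7 − 11.4| = 0.3.

0.30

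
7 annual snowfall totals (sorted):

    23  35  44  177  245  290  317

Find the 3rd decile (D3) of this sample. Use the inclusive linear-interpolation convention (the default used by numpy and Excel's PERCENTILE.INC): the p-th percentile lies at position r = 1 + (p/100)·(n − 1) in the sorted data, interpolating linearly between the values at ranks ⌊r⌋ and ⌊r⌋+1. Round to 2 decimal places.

42.20

n = 7.
r = 1 + (30/100)·(7 − 1) = 1 + 1.8 = 2.8.
Rank 2 is 35 and rank 3 is 44.
Interpolate: 35 + 0.8·(44 − 35) = 35 + 0.8·9 = 42.2.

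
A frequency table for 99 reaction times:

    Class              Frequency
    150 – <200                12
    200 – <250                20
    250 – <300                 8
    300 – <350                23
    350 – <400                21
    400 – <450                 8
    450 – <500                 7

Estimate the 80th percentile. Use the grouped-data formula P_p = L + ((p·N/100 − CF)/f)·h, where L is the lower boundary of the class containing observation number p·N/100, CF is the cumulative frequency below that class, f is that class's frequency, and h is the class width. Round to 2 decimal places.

388.57

N = 99; target position k = 80/100 · 99 = 79.2.
Cumulative frequencies: 12, 32, 40, 63, 84, 92, 99.
Observation 79.2 falls in the class 350 – <400.
L = 350, CF = 63, f = 21, h = 50.
P80 = 350 + ((79.2 − 63)/21)·50 = 350 + 38.5714 = 388.571.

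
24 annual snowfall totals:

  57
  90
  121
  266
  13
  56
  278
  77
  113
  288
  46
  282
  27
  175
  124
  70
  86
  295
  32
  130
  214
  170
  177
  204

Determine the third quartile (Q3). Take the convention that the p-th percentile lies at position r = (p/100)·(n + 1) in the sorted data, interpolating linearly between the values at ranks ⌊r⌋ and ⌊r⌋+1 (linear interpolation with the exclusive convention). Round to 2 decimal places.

211.50

Sorted: 13, 27, 32, 46, 56, 57, 70, 77, 86, 90, 113, 121, 124, 130, 170, 175, 177, 204, 214, 266, 278, 282, 288, 295.
n = 24.
r = (75/100)·(24 + 1) = 18.75.
Rank 18 is 204 and rank 19 is 214.
Interpolate: 204 + 0.75·(214 − 204) = 204 + 0.75·10 = 211.5.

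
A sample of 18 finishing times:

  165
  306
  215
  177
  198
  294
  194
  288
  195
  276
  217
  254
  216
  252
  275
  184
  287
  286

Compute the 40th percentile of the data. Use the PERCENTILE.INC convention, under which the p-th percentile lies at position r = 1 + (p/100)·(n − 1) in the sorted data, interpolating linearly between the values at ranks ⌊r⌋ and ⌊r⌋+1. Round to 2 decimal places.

Sorted: 165, 177, 184, 194, 195, 198, 215, 216, 217, 252, 254, 275, 276, 286, 287, 288, 294, 306.
n = 18.
r = 1 + (40/100)·(18 − 1) = 1 + 6.8 = 7.8.
Rank 7 is 215 and rank 8 is 216.
Interpolate: 215 + 0.8·(216 − 215) = 215 + 0.8·1 = 215.8.

215.80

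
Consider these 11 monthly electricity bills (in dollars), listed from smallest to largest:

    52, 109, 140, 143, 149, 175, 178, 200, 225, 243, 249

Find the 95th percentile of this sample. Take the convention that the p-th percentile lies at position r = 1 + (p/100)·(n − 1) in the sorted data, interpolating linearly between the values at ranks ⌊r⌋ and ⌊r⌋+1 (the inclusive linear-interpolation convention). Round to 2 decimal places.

246.00

n = 11.
r = 1 + (95/100)·(11 − 1) = 1 + 9.5 = 10.5.
Rank 10 is 243 and rank 11 is 249.
Interpolate: 243 + 0.5·(249 − 243) = 243 + 0.5·6 = 246.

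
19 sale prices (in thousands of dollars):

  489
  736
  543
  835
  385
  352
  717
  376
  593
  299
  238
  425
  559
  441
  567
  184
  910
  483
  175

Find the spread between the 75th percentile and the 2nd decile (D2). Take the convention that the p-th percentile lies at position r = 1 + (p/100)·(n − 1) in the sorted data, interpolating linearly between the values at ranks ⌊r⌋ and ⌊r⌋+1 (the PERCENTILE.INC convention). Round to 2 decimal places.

249.20

Sorted: 175, 184, 238, 299, 352, 376, 385, 425, 441, 483, 489, 543, 559, 567, 593, 717, 736, 835, 910.
n = 19.
P20: r = 4.6; ranks 4–5 are 299, 352; interpolating gives 330.8.
P75: r = 14.5; ranks 14–15 are 567, 593; interpolating gives 580.
Difference: 580 − 330.8 = 249.2.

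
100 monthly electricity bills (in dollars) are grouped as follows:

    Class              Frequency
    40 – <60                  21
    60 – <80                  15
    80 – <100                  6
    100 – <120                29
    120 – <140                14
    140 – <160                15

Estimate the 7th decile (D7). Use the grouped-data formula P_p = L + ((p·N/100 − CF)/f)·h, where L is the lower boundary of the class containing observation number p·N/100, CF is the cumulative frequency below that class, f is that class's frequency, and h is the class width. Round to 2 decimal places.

119.31

N = 100; target position k = 70/100 · 100 = 70.
Cumulative frequencies: 21, 36, 42, 71, 85, 100.
Observation 70 falls in the class 100 – <120.
L = 100, CF = 42, f = 29, h = 20.
P70 = 100 + ((70 − 42)/29)·20 = 100 + 19.3103 = 119.31.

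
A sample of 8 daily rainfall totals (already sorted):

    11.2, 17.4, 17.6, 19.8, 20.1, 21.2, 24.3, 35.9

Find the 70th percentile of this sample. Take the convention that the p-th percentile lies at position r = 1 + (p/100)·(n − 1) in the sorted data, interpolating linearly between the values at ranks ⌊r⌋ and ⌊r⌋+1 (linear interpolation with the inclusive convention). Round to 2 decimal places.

21.09

n = 8.
r = 1 + (70/100)·(8 − 1) = 1 + 4.9 = 5.9.
Rank 5 is 20.1 and rank 6 is 21.2.
Interpolate: 20.1 + 0.9·(21.2 − 20.1) = 20.1 + 0.9·1.1 = 21.09.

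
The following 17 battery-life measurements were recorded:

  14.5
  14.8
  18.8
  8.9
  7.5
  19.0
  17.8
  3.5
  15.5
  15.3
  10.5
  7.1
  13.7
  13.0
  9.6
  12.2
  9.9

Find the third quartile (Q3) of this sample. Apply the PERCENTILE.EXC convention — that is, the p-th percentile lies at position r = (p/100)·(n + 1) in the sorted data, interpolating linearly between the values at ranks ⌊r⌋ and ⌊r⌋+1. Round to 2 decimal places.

Sorted: 3.5, 7.1, 7.5, 8.9, 9.6, 9.9, 10.5, 12.2, 13.0, 13.7, 14.5, 14.8, 15.3, 15.5, 17.8, 18.8, 19.0.
n = 17.
r = (75/100)·(17 + 1) = 13.5.
Rank 13 is 15.3 and rank 14 is 15.5.
Interpolate: 15.3 + 0.5·(15.5 − 15.3) = 15.3 + 0.5·0.2 = 15.4.

15.40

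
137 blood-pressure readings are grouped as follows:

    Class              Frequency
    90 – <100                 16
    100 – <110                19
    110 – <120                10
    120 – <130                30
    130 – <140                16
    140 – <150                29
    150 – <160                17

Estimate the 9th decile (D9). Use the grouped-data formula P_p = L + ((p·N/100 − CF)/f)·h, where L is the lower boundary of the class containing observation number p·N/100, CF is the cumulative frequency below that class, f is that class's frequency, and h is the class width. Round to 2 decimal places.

N = 137; target position k = 90/100 · 137 = 123.3.
Cumulative frequencies: 16, 35, 45, 75, 91, 120, 137.
Observation 123.3 falls in the class 150 – <160.
L = 150, CF = 120, f = 17, h = 10.
P90 = 150 + ((123.3 − 120)/17)·10 = 150 + 1.94118 = 151.941.

151.94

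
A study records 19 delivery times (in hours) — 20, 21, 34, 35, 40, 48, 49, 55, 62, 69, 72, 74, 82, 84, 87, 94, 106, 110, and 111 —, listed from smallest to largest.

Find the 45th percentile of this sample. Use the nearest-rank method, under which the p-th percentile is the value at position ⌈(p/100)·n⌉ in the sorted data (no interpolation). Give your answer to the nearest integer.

62

n = 19.
Position = ⌈45/100 · 19⌉ = ⌈8.55⌉ = 9.
The value at rank 9 is 62.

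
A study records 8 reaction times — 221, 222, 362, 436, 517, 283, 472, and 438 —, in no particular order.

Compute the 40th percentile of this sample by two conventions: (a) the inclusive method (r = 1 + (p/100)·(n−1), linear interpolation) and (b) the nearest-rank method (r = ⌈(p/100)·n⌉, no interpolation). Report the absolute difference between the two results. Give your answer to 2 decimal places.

15.80

Sorted: 221, 222, 283, 362, 436, 438, 472, 517.
n = 8.
(a) r = 3.8; between ranks 3 (283) and 4 (362): 346.2.
(b) the nearest-rank method: rank 4 → 362.
|346.2 − 362| = 15.8.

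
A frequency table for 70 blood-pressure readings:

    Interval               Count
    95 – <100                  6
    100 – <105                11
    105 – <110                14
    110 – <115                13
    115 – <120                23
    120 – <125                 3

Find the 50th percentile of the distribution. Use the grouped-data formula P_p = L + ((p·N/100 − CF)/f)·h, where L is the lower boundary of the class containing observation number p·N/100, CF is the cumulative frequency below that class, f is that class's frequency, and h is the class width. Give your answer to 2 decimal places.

N = 70; target position k = 50/100 · 70 = 35.
Cumulative frequencies: 6, 17, 31, 44, 67, 70.
Observation 35 falls in the class 110 – <115.
L = 110, CF = 31, f = 13, h = 5.
P50 = 110 + ((35 − 31)/13)·5 = 110 + 1.53846 = 111.538.

111.54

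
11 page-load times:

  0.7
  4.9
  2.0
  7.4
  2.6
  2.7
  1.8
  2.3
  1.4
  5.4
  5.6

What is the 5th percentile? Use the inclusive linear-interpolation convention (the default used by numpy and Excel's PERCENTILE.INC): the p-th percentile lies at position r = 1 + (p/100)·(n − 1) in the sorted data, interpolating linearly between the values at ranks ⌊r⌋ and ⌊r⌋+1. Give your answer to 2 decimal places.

Sorted: 0.7, 1.4, 1.8, 2.0, 2.3, 2.6, 2.7, 4.9, 5.4, 5.6, 7.4.
n = 11.
r = 1 + (5/100)·(11 − 1) = 1 + 0.5 = 1.5.
Rank 1 is 0.7 and rank 2 is 1.4.
Interpolate: 0.7 + 0.5·(1.4 − 0.7) = 0.7 + 0.5·0.7 = 1.05.

1.05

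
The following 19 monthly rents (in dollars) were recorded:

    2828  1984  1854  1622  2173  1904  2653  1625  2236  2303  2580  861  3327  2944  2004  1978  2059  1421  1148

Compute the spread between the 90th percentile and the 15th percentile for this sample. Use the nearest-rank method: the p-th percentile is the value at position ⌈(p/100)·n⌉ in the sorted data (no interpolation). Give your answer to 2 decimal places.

Sorted: 861, 1148, 1421, 1622, 1625, 1854, 1904, 1978, 1984, 2004, 2059, 2173, 2236, 2303, 2580, 2653, 2828, 2944, 3327.
n = 19.
P15: rank ⌈15/100·19⌉ = 3 → 1421.
P90: rank ⌈90/100·19⌉ = 18 → 2944.
Difference: 2944 − 1421 = 1523.

1523.00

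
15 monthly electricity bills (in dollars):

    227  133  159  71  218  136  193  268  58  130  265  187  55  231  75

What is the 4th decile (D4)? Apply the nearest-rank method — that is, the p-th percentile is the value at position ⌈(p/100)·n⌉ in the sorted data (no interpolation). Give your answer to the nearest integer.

133

Sorted: 55, 58, 71, 75, 130, 133, 136, 159, 187, 193, 218, 227, 231, 265, 268.
n = 15.
Position = ⌈40/100 · 15⌉ = ⌈6⌉ = 6.
The value at rank 6 is 133.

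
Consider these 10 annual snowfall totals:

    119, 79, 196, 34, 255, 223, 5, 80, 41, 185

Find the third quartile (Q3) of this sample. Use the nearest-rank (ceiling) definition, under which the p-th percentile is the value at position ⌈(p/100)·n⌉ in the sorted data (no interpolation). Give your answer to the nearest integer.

196

Sorted: 5, 34, 41, 79, 80, 119, 185, 196, 223, 255.
n = 10.
Position = ⌈75/100 · 10⌉ = ⌈7.5⌉ = 8.
The value at rank 8 is 196.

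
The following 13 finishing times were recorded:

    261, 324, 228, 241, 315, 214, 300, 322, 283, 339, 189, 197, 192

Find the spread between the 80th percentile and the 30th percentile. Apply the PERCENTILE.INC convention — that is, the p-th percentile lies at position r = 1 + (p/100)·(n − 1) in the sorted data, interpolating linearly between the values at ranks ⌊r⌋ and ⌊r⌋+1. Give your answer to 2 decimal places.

96.80

Sorted: 189, 192, 197, 214, 228, 241, 261, 283, 300, 315, 322, 324, 339.
n = 13.
P30: r = 4.6; ranks 4–5 are 214, 228; interpolating gives 222.4.
P80: r = 10.6; ranks 10–11 are 315, 322; interpolating gives 319.2.
Difference: 319.2 − 222.4 = 96.8.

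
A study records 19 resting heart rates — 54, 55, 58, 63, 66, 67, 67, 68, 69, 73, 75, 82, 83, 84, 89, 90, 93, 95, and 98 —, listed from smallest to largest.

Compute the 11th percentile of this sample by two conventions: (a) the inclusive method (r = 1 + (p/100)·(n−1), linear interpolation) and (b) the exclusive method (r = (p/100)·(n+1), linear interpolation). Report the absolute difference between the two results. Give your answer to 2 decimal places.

2.34

n = 19.
(a) r = 2.98; between ranks 2 (55) and 3 (58): 57.94.
(b) r = 2.2; between ranks 2 (55) and 3 (58): 55.6.
|57.94 − 55.6| = 2.34.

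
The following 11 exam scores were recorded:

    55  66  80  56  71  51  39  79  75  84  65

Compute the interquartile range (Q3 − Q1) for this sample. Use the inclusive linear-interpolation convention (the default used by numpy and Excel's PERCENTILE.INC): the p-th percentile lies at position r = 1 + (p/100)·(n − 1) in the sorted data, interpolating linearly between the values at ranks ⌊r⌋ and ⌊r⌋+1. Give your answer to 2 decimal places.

Sorted: 39, 51, 55, 56, 65, 66, 71, 75, 79, 80, 84.
n = 11.
P25: r = 3.5; ranks 3–4 are 55, 56; interpolating gives 55.5.
P75: r = 8.5; ranks 8–9 are 75, 79; interpolating gives 77.
Difference: 77 − 55.5 = 21.5.

21.50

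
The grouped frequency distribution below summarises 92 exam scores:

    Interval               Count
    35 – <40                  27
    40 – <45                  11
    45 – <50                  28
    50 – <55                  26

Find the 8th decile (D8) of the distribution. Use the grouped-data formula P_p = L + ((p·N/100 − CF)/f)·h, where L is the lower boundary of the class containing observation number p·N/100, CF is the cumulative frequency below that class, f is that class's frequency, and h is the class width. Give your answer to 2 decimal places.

N = 92; target position k = 80/100 · 92 = 73.6.
Cumulative frequencies: 27, 38, 66, 92.
Observation 73.6 falls in the class 50 – <55.
L = 50, CF = 66, f = 26, h = 5.
P80 = 50 + ((73.6 − 66)/26)·5 = 50 + 1.46154 = 51.4615.

51.46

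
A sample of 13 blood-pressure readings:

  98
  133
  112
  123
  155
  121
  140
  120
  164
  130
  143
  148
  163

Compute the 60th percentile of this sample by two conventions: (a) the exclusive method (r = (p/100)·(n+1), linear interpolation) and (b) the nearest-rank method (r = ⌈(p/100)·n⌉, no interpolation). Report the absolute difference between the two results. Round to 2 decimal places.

Sorted: 98, 112, 120, 121, 123, 130, 133, 140, 143, 148, 155, 163, 164.
n = 13.
(a) r = 8.4; between ranks 8 (140) and 9 (143): 141.2.
(b) the nearest-rank method: rank 8 → 140.
|141.2 − 140| = 1.2.

1.20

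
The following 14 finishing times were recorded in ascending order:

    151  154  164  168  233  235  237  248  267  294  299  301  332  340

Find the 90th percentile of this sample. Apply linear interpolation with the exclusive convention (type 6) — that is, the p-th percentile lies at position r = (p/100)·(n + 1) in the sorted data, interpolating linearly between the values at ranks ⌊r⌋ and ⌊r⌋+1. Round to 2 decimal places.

n = 14.
r = (90/100)·(14 + 1) = 13.5.
Rank 13 is 332 and rank 14 is 340.
Interpolate: 332 + 0.5·(340 − 332) = 332 + 0.5·8 = 336.

336.00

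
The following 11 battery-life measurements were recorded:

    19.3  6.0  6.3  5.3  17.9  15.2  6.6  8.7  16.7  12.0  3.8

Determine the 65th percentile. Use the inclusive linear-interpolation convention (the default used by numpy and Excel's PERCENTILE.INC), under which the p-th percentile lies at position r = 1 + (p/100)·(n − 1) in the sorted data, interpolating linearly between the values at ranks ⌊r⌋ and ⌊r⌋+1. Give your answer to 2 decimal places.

13.60

Sorted: 3.8, 5.3, 6.0, 6.3, 6.6, 8.7, 12.0, 15.2, 16.7, 17.9, 19.3.
n = 11.
r = 1 + (65/100)·(11 − 1) = 1 + 6.5 = 7.5.
Rank 7 is 12.0 and rank 8 is 15.2.
Interpolate: 12.0 + 0.5·(15.2 − 12.0) = 12.0 + 0.5·3.2 = 13.6.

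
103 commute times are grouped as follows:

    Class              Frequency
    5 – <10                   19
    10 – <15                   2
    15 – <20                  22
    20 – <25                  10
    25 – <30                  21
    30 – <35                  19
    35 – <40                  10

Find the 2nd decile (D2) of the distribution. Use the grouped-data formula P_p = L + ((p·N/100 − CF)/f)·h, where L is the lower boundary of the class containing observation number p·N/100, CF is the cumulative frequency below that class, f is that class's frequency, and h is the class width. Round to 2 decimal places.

14.00

N = 103; target position k = 20/100 · 103 = 20.6.
Cumulative frequencies: 19, 21, 43, 53, 74, 93, 103.
Observation 20.6 falls in the class 10 – <15.
L = 10, CF = 19, f = 2, h = 5.
P20 = 10 + ((20.6 − 19)/2)·5 = 10 + 4 = 14.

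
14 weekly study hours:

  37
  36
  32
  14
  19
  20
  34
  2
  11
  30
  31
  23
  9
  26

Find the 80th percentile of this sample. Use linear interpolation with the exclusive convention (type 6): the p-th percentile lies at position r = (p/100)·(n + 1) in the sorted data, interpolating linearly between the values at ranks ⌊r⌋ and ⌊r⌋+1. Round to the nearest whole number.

34

Sorted: 2, 9, 11, 14, 19, 20, 23, 26, 30, 31, 32, 34, 36, 37.
n = 14.
r = (80/100)·(14 + 1) = 12.
r is an integer, so P80 is the value at rank 12: 34.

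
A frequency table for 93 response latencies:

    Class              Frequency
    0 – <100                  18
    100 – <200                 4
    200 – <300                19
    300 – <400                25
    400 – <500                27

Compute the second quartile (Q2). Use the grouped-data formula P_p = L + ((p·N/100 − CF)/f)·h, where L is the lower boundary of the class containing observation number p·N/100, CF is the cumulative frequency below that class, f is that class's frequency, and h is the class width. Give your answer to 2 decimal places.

322.00

N = 93; target position k = 50/100 · 93 = 46.5.
Cumulative frequencies: 18, 22, 41, 66, 93.
Observation 46.5 falls in the class 300 – <400.
L = 300, CF = 41, f = 25, h = 100.
P50 = 300 + ((46.5 − 41)/25)·100 = 300 + 22 = 322.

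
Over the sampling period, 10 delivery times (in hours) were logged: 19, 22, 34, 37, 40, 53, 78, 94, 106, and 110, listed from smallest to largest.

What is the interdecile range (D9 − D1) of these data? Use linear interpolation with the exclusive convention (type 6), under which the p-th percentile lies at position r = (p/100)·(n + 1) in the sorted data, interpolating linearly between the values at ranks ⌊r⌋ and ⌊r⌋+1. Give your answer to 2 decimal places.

n = 10.
P10: r = 1.1; ranks 1–2 are 19, 22; interpolating gives 19.3.
P90: r = 9.9; ranks 9–10 are 106, 110; interpolating gives 109.6.
Difference: 109.6 − 19.3 = 90.3.

90.30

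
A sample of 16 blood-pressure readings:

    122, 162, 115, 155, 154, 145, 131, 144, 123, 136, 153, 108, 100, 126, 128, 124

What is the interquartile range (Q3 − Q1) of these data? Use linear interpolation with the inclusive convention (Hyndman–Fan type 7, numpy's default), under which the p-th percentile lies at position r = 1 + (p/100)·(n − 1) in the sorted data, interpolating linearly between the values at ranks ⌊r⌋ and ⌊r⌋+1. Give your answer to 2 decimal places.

24.25

Sorted: 100, 108, 115, 122, 123, 124, 126, 128, 131, 136, 144, 145, 153, 154, 155, 162.
n = 16.
P25: r = 4.75; ranks 4–5 are 122, 123; interpolating gives 122.75.
P75: r = 12.25; ranks 12–13 are 145, 153; interpolating gives 147.
Difference: 147 − 122.75 = 24.25.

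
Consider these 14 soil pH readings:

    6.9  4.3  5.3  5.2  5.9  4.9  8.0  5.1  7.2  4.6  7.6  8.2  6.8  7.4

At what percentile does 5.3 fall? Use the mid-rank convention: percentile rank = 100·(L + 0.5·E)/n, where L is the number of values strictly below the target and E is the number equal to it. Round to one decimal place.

Sorted: 4.3, 4.6, 4.9, 5.1, 5.2, 5.3, 5.9, 6.8, 6.9, 7.2, 7.4, 7.6, 8.0, 8.2.
Count below 5.3: L = 5; count equal: E = 1; n = 14.
Percentile rank = 100·(5 + 0.5·1)/14 = 100·5.5/14 = 39.29.

39.3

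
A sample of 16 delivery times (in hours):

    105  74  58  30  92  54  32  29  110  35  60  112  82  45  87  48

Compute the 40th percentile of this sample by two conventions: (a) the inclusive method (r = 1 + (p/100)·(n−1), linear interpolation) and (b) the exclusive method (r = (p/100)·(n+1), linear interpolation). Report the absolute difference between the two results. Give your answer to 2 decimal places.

1.20

Sorted: 29, 30, 32, 35, 45, 48, 54, 58, 60, 74, 82, 87, 92, 105, 110, 112.
n = 16.
(a) r = 7 → value at rank 7 = 54.
(b) r = 6.8; between ranks 6 (48) and 7 (54): 52.8.
|54 − 52.8| = 1.2.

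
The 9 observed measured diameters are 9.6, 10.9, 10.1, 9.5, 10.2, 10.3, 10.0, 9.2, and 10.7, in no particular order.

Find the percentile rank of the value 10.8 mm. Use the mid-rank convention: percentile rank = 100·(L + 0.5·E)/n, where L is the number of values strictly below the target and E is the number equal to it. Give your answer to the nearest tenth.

88.9

Sorted: 9.2, 9.5, 9.6, 10.0, 10.1, 10.2, 10.3, 10.7, 10.9.
Count below 10.8: L = 8; count equal: E = 0; n = 9.
Percentile rank = 100·(8 + 0.5·0)/9 = 100·8/9 = 88.89.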